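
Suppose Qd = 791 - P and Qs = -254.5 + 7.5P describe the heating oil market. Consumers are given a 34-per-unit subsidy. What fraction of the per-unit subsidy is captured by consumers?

Consumer share = 15/17

Pre-subsidy: 791 - P = -254.5 + 7.5P gives P* = 123, Q* = 668.
With the rebate, buyers effectively pay Pb = Ps − 34, where Ps is the price sellers receive.
Demand in terms of Ps becomes Qd = 791 − 1(Ps − 34) = 825 - Ps. Setting this equal to supply: 825 - Ps = -254.5 + 7.5Ps, so Ps = 127.
Buyers pay Pb = 127 − 34 = 93; Q' = -254.5 + 7.5·127 = 698.
Buyers' price falls by P* − Pb = 123 − 93 = 30; sellers' price rises by Ps − P* = 127 − 123 = 4.
So consumers capture 30/34 = 15/17 of each unit of subsidy.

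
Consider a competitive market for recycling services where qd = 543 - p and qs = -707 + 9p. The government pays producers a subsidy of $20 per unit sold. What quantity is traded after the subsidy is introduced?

Pre-subsidy: 543 - p = -707 + 9p gives p* = 125, q* = 418.
With the subsidy, sellers receive ps = pb + 20 for each unit, where pb is the price buyers pay.
Supply in terms of pb becomes qs = -707 + 9(pb + 20) = -527 + 9pb. Setting this equal to demand: 543 - pb = -527 + 9pb, so pb = 107.
Sellers receive ps = 107 + 20 = 127; q' = 543 − 1·107 = 436.

q' = 436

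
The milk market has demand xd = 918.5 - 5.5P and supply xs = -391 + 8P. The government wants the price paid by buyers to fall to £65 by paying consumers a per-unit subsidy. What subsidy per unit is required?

At a buyer price of 65, quantity demanded is 918.5 − 5.5·65 = 561.
Sellers supply 561 only when they receive Ps with -391 + 8·Ps = 561, i.e. Ps = 119.
s = Ps − Pb = 119 − 65 = 54.

Required subsidy s = £54 per unit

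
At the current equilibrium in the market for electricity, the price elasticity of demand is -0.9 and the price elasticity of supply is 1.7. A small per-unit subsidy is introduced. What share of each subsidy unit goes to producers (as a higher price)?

For a small subsidy around the equilibrium, the benefit split depends on the relative slopes, which at a point are proportional to the elasticities.
Buyer share = εs/(εs + |εd|) = 1.7/(1.7 + 0.9) = 17/26; seller share = |εd|/(εs + |εd|) = 9/26.
So producers capture 9/26 of the subsidy.

Producer share = 9/26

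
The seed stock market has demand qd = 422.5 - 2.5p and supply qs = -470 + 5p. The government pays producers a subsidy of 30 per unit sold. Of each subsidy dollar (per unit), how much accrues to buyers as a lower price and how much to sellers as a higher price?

Buyers gain 20 per unit; sellers gain 10 per unit

Pre-subsidy: 422.5 - 2.5p = -470 + 5p gives p* = 119, q* = 125.
With the subsidy, sellers receive ps = pb + 30 for each unit, where pb is the price buyers pay.
Supply in terms of pb becomes qs = -470 + 5(pb + 30) = -320 + 5pb. Setting this equal to demand: 422.5 - 2.5pb = -320 + 5pb, so pb = 99.
Sellers receive ps = 99 + 30 = 129; q' = 422.5 − 2.5·99 = 175.
Buyers' price falls by p* − pb = 119 − 99 = 20; sellers' price rises by ps − p* = 129 − 119 = 10.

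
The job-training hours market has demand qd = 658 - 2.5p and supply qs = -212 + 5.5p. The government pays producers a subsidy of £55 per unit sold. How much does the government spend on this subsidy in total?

Pre-subsidy: 658 - 2.5p = -212 + 5.5p gives p* = 108.75, q* = 386.125.
With the subsidy, sellers receive ps = pb + 55 for each unit, where pb is the price buyers pay.
Supply in terms of pb becomes qs = -212 + 5.5(pb + 55) = 90.5 + 5.5pb. Setting this equal to demand: 658 - 2.5pb = 90.5 + 5.5pb, so pb = 70.9375.
Sellers receive ps = 70.9375 + 55 = 125.9375; q' = 658 − 2.5·70.9375 = 480.65625.
Government outlay = subsidy × quantity = 55 × 480.65625 = 26436.09375.

Government cost = £26436.09375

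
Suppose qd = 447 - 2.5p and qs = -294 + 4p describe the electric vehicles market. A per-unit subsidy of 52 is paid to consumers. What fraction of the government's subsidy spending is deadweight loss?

Pre-subsidy: 447 - 2.5p = -294 + 4p gives p* = 114, q* = 162.
With the rebate, buyers effectively pay pb = ps − 52, where ps is the price sellers receive.
Demand in terms of ps becomes qd = 447 − 2.5(ps − 52) = 577 - 2.5ps. Setting this equal to supply: 577 - 2.5ps = -294 + 4ps, so ps = 134.
Buyers pay pb = 134 − 52 = 82; q' = -294 + 4·134 = 242.
ΔCS = ½(162 + 242)(114 − 82) = 6464; ΔPS = ½(162 + 242)(134 − 114) = 4040.
Government spending = 52 × 242 = 12584.
DWL = ½ × 52 × (242 − 162) = 2080; fraction = 2080 / 12584 = 20/121.

DWL / government spending = 20/121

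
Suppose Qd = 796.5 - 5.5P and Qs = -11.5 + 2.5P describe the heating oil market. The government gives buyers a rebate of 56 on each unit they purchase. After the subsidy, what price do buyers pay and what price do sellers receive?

Buyers pay 83.5; sellers receive 139.5

Pre-subsidy: 796.5 - 5.5P = -11.5 + 2.5P gives P* = 101, Q* = 241.
With the rebate, buyers effectively pay Pb = Ps − 56, where Ps is the price sellers receive.
Demand in terms of Ps becomes Qd = 796.5 − 5.5(Ps − 56) = 1104.5 - 5.5Ps. Setting this equal to supply: 1104.5 - 5.5Ps = -11.5 + 2.5Ps, so Ps = 139.5.
Buyers pay Pb = 139.5 − 56 = 83.5; Q' = -11.5 + 2.5·139.5 = 337.25.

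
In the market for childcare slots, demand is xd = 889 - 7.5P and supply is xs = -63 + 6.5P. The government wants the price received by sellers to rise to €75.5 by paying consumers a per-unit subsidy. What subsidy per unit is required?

Required subsidy s = €14 per unit

At a seller price of 75.5, quantity supplied is -63 + 6.5·75.5 = 427.75.
Buyers absorb 427.75 only when they pay Pb with 889 − 7.5·Pb = 427.75, i.e. Pb = 61.5.
s = Ps − Pb = 75.5 − 61.5 = 14.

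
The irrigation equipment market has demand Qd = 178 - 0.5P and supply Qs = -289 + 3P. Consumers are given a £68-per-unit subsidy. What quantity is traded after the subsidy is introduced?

Q' = 983/7

Pre-subsidy: 178 - 0.5P = -289 + 3P gives P* = 934/7, Q* = 779/7.
With the rebate, buyers effectively pay Pb = Ps − 68, where Ps is the price sellers receive.
Demand in terms of Ps becomes Qd = 178 − 0.5(Ps − 68) = 212 - 0.5Ps. Setting this equal to supply: 212 - 0.5Ps = -289 + 3Ps, so Ps = 1002/7.
Buyers pay Pb = 1002/7 − 68 = 526/7; Q' = -289 + 3·(1002/7) = 983/7.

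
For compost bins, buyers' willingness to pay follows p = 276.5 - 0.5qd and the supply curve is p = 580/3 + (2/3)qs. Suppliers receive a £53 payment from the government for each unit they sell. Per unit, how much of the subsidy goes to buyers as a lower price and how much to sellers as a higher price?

Pre-subsidy: 276.5 - 0.5q = 580/3 + (2/3)q gives q* = 499/7 and p* = 1686/7.
With the subsidy, sellers receive ps = pb + 53 for each unit, where pb is the price buyers pay.
On the curves, pb = 276.5 - 0.5q and ps = 580/3 + (2/3)q; the wedge ps − pb = 53 gives 580/3 + (2/3)q − (276.5 - 0.5q) = 53, so q' = 817/7.
Then pb = 276.5 − 0.5·(817/7) = 1527/7 and ps = 580/3 + (2/3)·(817/7) = 1898/7.
Buyers' price falls by p* − pb = 1686/7 − 1527/7 = 159/7; sellers' price rises by ps − p* = 1898/7 − 1686/7 = 212/7.

Buyers gain 159/7 per unit; sellers gain 212/7 per unit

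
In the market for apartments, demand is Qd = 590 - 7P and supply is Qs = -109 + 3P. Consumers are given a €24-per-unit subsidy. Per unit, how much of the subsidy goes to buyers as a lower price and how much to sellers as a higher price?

Pre-subsidy: 590 - 7P = -109 + 3P gives P* = 69.9, Q* = 100.7.
With the rebate, buyers effectively pay Pb = Ps − 24, where Ps is the price sellers receive.
Demand in terms of Ps becomes Qd = 590 − 7(Ps − 24) = 758 - 7Ps. Setting this equal to supply: 758 - 7Ps = -109 + 3Ps, so Ps = 86.7.
Buyers pay Pb = 86.7 − 24 = 62.7; Q' = -109 + 3·86.7 = 151.1.
Buyers' price falls by P* − Pb = 69.9 − 62.7 = 7.2; sellers' price rises by Ps − P* = 86.7 − 69.9 = 16.8.

Buyers gain €7.2 per unit; sellers gain €16.8 per unit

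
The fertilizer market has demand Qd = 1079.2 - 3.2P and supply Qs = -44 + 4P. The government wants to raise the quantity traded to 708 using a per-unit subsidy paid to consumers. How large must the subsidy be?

At Q = 708, invert demand for the buyer price: Pb = (1079.2 − 708)/3.2 = 116; invert supply for the seller price: Ps = (708 − (-44))/4 = 188.
The subsidy must fill the gap: s = Ps − Pb = 188 − 116 = 72.

Required subsidy s = 72 per unit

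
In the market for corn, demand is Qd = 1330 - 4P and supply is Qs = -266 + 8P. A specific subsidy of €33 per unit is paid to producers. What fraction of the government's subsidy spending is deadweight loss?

Pre-subsidy: 1330 - 4P = -266 + 8P gives P* = 133, Q* = 798.
With the subsidy, sellers receive Ps = Pb + 33 for each unit, where Pb is the price buyers pay.
Supply in terms of Pb becomes Qs = -266 + 8(Pb + 33) = -2 + 8Pb. Setting this equal to demand: 1330 - 4Pb = -2 + 8Pb, so Pb = 111.
Sellers receive Ps = 111 + 33 = 144; Q' = 1330 − 4·111 = 886.
ΔCS = ½(798 + 886)(133 − 111) = 18524; ΔPS = ½(798 + 886)(144 − 133) = 9262.
Government spending = 33 × 886 = 29238.
DWL = ½ × 33 × (886 − 798) = 1452; fraction = 1452 / 29238 = 22/443.

DWL / government spending = 22/443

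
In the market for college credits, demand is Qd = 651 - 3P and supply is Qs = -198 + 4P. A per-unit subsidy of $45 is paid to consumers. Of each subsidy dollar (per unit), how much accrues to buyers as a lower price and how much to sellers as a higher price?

Buyers gain 180/7 per unit; sellers gain 135/7 per unit

Pre-subsidy: 651 - 3P = -198 + 4P gives P* = 849/7, Q* = 2010/7.
With the rebate, buyers effectively pay Pb = Ps − 45, where Ps is the price sellers receive.
Demand in terms of Ps becomes Qd = 651 − 3(Ps − 45) = 786 - 3Ps. Setting this equal to supply: 786 - 3Ps = -198 + 4Ps, so Ps = 984/7.
Buyers pay Pb = 984/7 − 45 = 669/7; Q' = -198 + 4·(984/7) = 2550/7.
Buyers' price falls by P* − Pb = 849/7 − 669/7 = 180/7; sellers' price rises by Ps − P* = 984/7 − 849/7 = 135/7.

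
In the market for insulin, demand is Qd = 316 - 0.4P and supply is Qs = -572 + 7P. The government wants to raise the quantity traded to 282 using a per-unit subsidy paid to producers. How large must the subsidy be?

Required subsidy s = 37 per unit

At Q = 282, invert demand for the buyer price: Pb = (316 − 282)/0.4 = 85; invert supply for the seller price: Ps = (282 − (-572))/7 = 122.
The subsidy must fill the gap: s = Ps − Pb = 122 − 85 = 37.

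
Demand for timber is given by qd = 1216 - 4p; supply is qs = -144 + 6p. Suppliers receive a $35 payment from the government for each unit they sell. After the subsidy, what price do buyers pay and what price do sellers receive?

Buyers pay $115; sellers receive $150

Pre-subsidy: 1216 - 4p = -144 + 6p gives p* = 136, q* = 672.
With the subsidy, sellers receive ps = pb + 35 for each unit, where pb is the price buyers pay.
Supply in terms of pb becomes qs = -144 + 6(pb + 35) = 66 + 6pb. Setting this equal to demand: 1216 - 4pb = 66 + 6pb, so pb = 115.
Sellers receive ps = 115 + 35 = 150; q' = 1216 − 4·115 = 756.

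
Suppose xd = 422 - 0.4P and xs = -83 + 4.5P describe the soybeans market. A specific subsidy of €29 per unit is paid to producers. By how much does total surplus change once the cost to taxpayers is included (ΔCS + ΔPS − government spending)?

Net change in total surplus = -7569/49

Pre-subsidy: 422 - 0.4P = -83 + 4.5P gives P* = 5050/49, x* = 18658/49.
With the subsidy, sellers receive Ps = Pb + 29 for each unit, where Pb is the price buyers pay.
Supply in terms of Pb becomes xs = -83 + 4.5(Pb + 29) = 47.5 + 4.5Pb. Setting this equal to demand: 422 - 0.4Pb = 47.5 + 4.5Pb, so Pb = 535/7.
Sellers receive Ps = 535/7 + 29 = 738/7; x' = 422 − 0.4·(535/7) = 2740/7.
ΔCS = ½(18658/49 + 2740/7)(5050/49 − 535/7) = 24689295/2401; ΔPS = ½(18658/49 + 2740/7)(738/7 − 5050/49) = 2194604/2401.
Government spending = 29 × 2740/7 = 79460/7.
Net change = 24689295/2401 + 2194604/2401 − 79460/7 = -7569/49. The loss equals the DWL triangle ½·29·522/49.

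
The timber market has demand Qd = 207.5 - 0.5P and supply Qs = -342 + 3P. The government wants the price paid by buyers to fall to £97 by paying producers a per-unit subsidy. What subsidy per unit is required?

At a buyer price of 97, quantity demanded is 207.5 − 0.5·97 = 159.
Sellers supply 159 only when they receive Ps with -342 + 3·Ps = 159, i.e. Ps = 167.
s = Ps − Pb = 167 − 97 = 70.

Required subsidy s = £70 per unit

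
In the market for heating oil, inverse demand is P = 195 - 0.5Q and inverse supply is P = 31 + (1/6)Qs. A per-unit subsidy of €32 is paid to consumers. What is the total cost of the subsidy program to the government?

Pre-subsidy: 195 - 0.5Q = 31 + (1/6)Q gives Q* = 246 and P* = 72.
With the rebate, buyers effectively pay Pb = Ps − 32, where Ps is the price sellers receive.
On the curves, Pb = 195 - 0.5Q and Ps = 31 + (1/6)Q; the wedge Ps − Pb = 32 gives 31 + (1/6)Q − (195 - 0.5Q) = 32, so Q' = 294.
Then Pb = 195 − 0.5·294 = 48 and Ps = 31 + (1/6)·294 = 80.
Government outlay = subsidy × quantity = 32 × 294 = 9408.

Government cost = €9408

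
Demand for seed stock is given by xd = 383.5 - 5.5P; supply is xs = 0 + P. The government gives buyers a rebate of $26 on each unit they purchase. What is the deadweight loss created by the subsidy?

Deadweight loss = $286

Pre-subsidy: 383.5 - 5.5P = 0 + P gives P* = 59, x* = 59.
With the rebate, buyers effectively pay Pb = Ps − 26, where Ps is the price sellers receive.
Demand in terms of Ps becomes xd = 383.5 − 5.5(Ps − 26) = 526.5 - 5.5Ps. Setting this equal to supply: 526.5 - 5.5Ps = 0 + Ps, so Ps = 81.
Buyers pay Pb = 81 − 26 = 55; x' = 0 + 1·81 = 81.
The subsidy expands output by 81 − 59 = 22 past the efficient level; on those units the gap between marginal cost and willingness to pay runs from 0 up to 26.
DWL = ½ × 26 × 22 = 286.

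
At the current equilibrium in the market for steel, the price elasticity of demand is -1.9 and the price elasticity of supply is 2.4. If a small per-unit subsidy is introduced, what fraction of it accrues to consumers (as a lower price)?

Consumer share = 24/43

For a small subsidy around the equilibrium, the benefit split depends on the relative slopes, which at a point are proportional to the elasticities.
Buyer share = εs/(εs + |εd|) = 2.4/(2.4 + 1.9) = 24/43; seller share = |εd|/(εs + |εd|) = 19/43.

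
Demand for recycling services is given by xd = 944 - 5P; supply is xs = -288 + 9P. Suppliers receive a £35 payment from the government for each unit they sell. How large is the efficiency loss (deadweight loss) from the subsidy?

Deadweight loss = £1968.75

Pre-subsidy: 944 - 5P = -288 + 9P gives P* = 88, x* = 504.
With the subsidy, sellers receive Ps = Pb + 35 for each unit, where Pb is the price buyers pay.
Supply in terms of Pb becomes xs = -288 + 9(Pb + 35) = 27 + 9Pb. Setting this equal to demand: 944 - 5Pb = 27 + 9Pb, so Pb = 65.5.
Sellers receive Ps = 65.5 + 35 = 100.5; x' = 944 − 5·65.5 = 616.5.
The subsidy expands output by 616.5 − 504 = 112.5 past the efficient level; on those units the gap between marginal cost and willingness to pay runs from 0 up to 35.
DWL = ½ × 35 × 112.5 = 1968.75.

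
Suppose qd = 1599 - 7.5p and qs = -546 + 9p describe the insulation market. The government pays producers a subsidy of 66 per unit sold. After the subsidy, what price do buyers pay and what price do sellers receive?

Buyers pay 94; sellers receive 160

Pre-subsidy: 1599 - 7.5p = -546 + 9p gives p* = 130, q* = 624.
With the subsidy, sellers receive ps = pb + 66 for each unit, where pb is the price buyers pay.
Supply in terms of pb becomes qs = -546 + 9(pb + 66) = 48 + 9pb. Setting this equal to demand: 1599 - 7.5pb = 48 + 9pb, so pb = 94.
Sellers receive ps = 94 + 66 = 160; q' = 1599 − 7.5·94 = 894.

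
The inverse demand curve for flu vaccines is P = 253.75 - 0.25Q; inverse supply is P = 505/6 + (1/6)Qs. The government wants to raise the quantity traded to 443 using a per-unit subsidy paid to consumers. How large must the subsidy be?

At Q = 443, from the demand curve buyers pay Pb = 253.75 − 0.25·443 = 143; from the supply curve sellers need Ps = 505/6 + (1/6)·443 = 158.
The subsidy must fill the gap: s = Ps − Pb = 158 − 143 = 15.

Required subsidy s = 15 per unit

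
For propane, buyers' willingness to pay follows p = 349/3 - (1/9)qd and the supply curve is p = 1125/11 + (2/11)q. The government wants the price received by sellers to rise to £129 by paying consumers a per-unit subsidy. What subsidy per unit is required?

At a seller price of 129, quantity supplied is -562.5 + 5.5·129 = 147.
Buyers absorb 147 only when they pay pb = 349/3 − (1/9)·147 = 100.
s = ps − pb = 129 − 100 = 29.

Required subsidy s = £29 per unit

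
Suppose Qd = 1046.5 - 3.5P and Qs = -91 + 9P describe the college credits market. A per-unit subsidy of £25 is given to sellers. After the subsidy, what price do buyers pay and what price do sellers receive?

Buyers pay £73; sellers receive £98

Pre-subsidy: 1046.5 - 3.5P = -91 + 9P gives P* = 91, Q* = 728.
With the subsidy, sellers receive Ps = Pb + 25 for each unit, where Pb is the price buyers pay.
Supply in terms of Pb becomes Qs = -91 + 9(Pb + 25) = 134 + 9Pb. Setting this equal to demand: 1046.5 - 3.5Pb = 134 + 9Pb, so Pb = 73.
Sellers receive Ps = 73 + 25 = 98; Q' = 1046.5 − 3.5·73 = 791.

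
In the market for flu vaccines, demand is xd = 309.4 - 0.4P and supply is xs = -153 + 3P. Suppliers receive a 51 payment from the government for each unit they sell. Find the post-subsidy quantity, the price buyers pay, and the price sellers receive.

x' = 273; buyers pay 91; sellers receive 142

Pre-subsidy: 309.4 - 0.4P = -153 + 3P gives P* = 136, x* = 255.
With the subsidy, sellers receive Ps = Pb + 51 for each unit, where Pb is the price buyers pay.
Supply in terms of Pb becomes xs = -153 + 3(Pb + 51) = 0 + 3Pb. Setting this equal to demand: 309.4 - 0.4Pb = 0 + 3Pb, so Pb = 91.
Sellers receive Ps = 91 + 51 = 142; x' = 309.4 − 0.4·91 = 273.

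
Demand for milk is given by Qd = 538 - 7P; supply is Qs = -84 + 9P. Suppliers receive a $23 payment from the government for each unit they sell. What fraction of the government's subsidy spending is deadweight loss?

Pre-subsidy: 538 - 7P = -84 + 9P gives P* = 38.875, Q* = 265.875.
With the subsidy, sellers receive Ps = Pb + 23 for each unit, where Pb is the price buyers pay.
Supply in terms of Pb becomes Qs = -84 + 9(Pb + 23) = 123 + 9Pb. Setting this equal to demand: 538 - 7Pb = 123 + 9Pb, so Pb = 25.9375.
Sellers receive Ps = 25.9375 + 23 = 48.9375; Q' = 538 − 7·25.9375 = 356.4375.
ΔCS = ½(265.875 + 356.4375)(38.875 − 25.9375) = 4025.583984375; ΔPS = ½(265.875 + 356.4375)(48.9375 − 38.875) = 3131.009765625.
Government spending = 23 × 356.4375 = 8198.0625.
DWL = ½ × 23 × (356.4375 − 265.875) = 1041.46875; fraction = 1041.46875 / 8198.0625 = 483/3802.

DWL / government spending = 483/3802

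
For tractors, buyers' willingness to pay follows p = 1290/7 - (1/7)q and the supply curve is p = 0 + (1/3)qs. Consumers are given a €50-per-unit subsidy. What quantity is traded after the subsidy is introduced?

Pre-subsidy: 1290/7 - (1/7)q = 0 + (1/3)q gives q* = 387 and p* = 129.
With the rebate, buyers effectively pay pb = ps − 50, where ps is the price sellers receive.
On the curves, pb = 1290/7 - (1/7)q and ps = 0 + (1/3)q; the wedge ps − pb = 50 gives 0 + (1/3)q − (1290/7 - (1/7)q) = 50, so q' = 492.
Then pb = 1290/7 − (1/7)·492 = 114 and ps = 0 + (1/3)·492 = 164.

q' = 492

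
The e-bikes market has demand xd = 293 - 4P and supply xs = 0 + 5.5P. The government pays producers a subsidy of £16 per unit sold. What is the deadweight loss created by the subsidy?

Deadweight loss = 5632/19

Pre-subsidy: 293 - 4P = 0 + 5.5P gives P* = 586/19, x* = 3223/19.
With the subsidy, sellers receive Ps = Pb + 16 for each unit, where Pb is the price buyers pay.
Supply in terms of Pb becomes xs = 0 + 5.5(Pb + 16) = 88 + 5.5Pb. Setting this equal to demand: 293 - 4Pb = 88 + 5.5Pb, so Pb = 410/19.
Sellers receive Ps = 410/19 + 16 = 714/19; x' = 293 − 4·(410/19) = 3927/19.
The subsidy expands output by 3927/19 − 3223/19 = 704/19 past the efficient level; on those units the gap between marginal cost and willingness to pay runs from 0 up to 16.
DWL = ½ × 16 × 704/19 = 5632/19.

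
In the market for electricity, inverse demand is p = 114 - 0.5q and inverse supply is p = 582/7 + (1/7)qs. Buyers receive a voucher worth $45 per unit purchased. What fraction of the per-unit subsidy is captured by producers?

Pre-subsidy: 114 - 0.5q = 582/7 + (1/7)q gives q* = 48 and p* = 90.
With the rebate, buyers effectively pay pb = ps − 45, where ps is the price sellers receive.
On the curves, pb = 114 - 0.5q and ps = 582/7 + (1/7)q; the wedge ps − pb = 45 gives 582/7 + (1/7)q − (114 - 0.5q) = 45, so q' = 118.
Then pb = 114 − 0.5·118 = 55 and ps = 582/7 + (1/7)·118 = 100.
Buyers' price falls by p* − pb = 90 − 55 = 35; sellers' price rises by ps − p* = 100 − 90 = 10.
So producers capture 10/45 = 2/9 of each unit of subsidy.

Producer share = 2/9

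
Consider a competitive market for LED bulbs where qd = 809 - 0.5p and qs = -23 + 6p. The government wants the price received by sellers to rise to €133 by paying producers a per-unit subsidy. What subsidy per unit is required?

Required subsidy s = €65 per unit

At a seller price of 133, quantity supplied is -23 + 6·133 = 775.
Buyers absorb 775 only when they pay pb with 809 − 0.5·pb = 775, i.e. pb = 68.
s = ps − pb = 133 − 68 = 65.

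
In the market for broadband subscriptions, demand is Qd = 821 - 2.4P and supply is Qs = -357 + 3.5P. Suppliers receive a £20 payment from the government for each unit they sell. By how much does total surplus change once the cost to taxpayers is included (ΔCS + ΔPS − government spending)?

Pre-subsidy: 821 - 2.4P = -357 + 3.5P gives P* = 11780/59, Q* = 20167/59.
With the subsidy, sellers receive Ps = Pb + 20 for each unit, where Pb is the price buyers pay.
Supply in terms of Pb becomes Qs = -357 + 3.5(Pb + 20) = -287 + 3.5Pb. Setting this equal to demand: 821 - 2.4Pb = -287 + 3.5Pb, so Pb = 11080/59.
Sellers receive Ps = 11080/59 + 20 = 12260/59; Q' = 821 − 2.4·(11080/59) = 21847/59.
ΔCS = ½(20167/59 + 21847/59)(11780/59 − 11080/59) = 14704900/3481; ΔPS = ½(20167/59 + 21847/59)(12260/59 − 11780/59) = 10083360/3481.
Government spending = 20 × 21847/59 = 436940/59.
Net change = 14704900/3481 + 10083360/3481 − 436940/59 = -16800/59. The loss equals the DWL triangle ½·20·1680/59.

Net change in total surplus = -16800/59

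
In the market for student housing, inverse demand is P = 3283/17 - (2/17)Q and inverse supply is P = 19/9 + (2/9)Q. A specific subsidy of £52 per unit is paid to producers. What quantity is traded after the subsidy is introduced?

Q' = 715

Pre-subsidy: 3283/17 - (2/17)Q = 19/9 + (2/9)Q gives Q* = 562 and P* = 127.
With the subsidy, sellers receive Ps = Pb + 52 for each unit, where Pb is the price buyers pay.
On the curves, Pb = 3283/17 - (2/17)Q and Ps = 19/9 + (2/9)Q; the wedge Ps − Pb = 52 gives 19/9 + (2/9)Q − (3283/17 - (2/17)Q) = 52, so Q' = 715.
Then Pb = 3283/17 − (2/17)·715 = 109 and Ps = 19/9 + (2/9)·715 = 161.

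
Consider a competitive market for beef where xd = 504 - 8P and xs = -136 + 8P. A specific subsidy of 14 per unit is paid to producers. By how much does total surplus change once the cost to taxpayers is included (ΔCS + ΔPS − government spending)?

Pre-subsidy: 504 - 8P = -136 + 8P gives P* = 40, x* = 184.
With the subsidy, sellers receive Ps = Pb + 14 for each unit, where Pb is the price buyers pay.
Supply in terms of Pb becomes xs = -136 + 8(Pb + 14) = -24 + 8Pb. Setting this equal to demand: 504 - 8Pb = -24 + 8Pb, so Pb = 33.
Sellers receive Ps = 33 + 14 = 47; x' = 504 − 8·33 = 240.
ΔCS = ½(184 + 240)(40 − 33) = 1484; ΔPS = ½(184 + 240)(47 − 40) = 1484.
Government spending = 14 × 240 = 3360.
Net change = 1484 + 1484 − 3360 = -392. The loss equals the DWL triangle ½·14·56.

Net change in total surplus = -392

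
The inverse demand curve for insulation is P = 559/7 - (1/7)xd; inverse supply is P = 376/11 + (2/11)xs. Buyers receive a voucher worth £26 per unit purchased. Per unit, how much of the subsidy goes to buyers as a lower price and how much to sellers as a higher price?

Buyers gain £11.44 per unit; sellers gain £14.56 per unit

Pre-subsidy: 559/7 - (1/7)x = 376/11 + (2/11)x gives x* = 140.68 and P* = 59.76.
With the rebate, buyers effectively pay Pb = Ps − 26, where Ps is the price sellers receive.
On the curves, Pb = 559/7 - (1/7)x and Ps = 376/11 + (2/11)x; the wedge Ps − Pb = 26 gives 376/11 + (2/11)x − (559/7 - (1/7)x) = 26, so x' = 220.76.
Then Pb = 559/7 − (1/7)·220.76 = 48.32 and Ps = 376/11 + (2/11)·220.76 = 74.32.
Buyers' price falls by P* − Pb = 59.76 − 48.32 = 11.44; sellers' price rises by Ps − P* = 74.32 − 59.76 = 14.56.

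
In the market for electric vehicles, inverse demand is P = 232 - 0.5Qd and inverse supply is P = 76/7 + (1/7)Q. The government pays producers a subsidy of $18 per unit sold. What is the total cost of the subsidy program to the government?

Pre-subsidy: 232 - 0.5Q = 76/7 + (1/7)Q gives Q* = 344 and P* = 60.
With the subsidy, sellers receive Ps = Pb + 18 for each unit, where Pb is the price buyers pay.
On the curves, Pb = 232 - 0.5Q and Ps = 76/7 + (1/7)Q; the wedge Ps − Pb = 18 gives 76/7 + (1/7)Q − (232 - 0.5Q) = 18, so Q' = 372.
Then Pb = 232 − 0.5·372 = 46 and Ps = 76/7 + (1/7)·372 = 64.
Government outlay = subsidy × quantity = 18 × 372 = 6696.

Government cost = $6696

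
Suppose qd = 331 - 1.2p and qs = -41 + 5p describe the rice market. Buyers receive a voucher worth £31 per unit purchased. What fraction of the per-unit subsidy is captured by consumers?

Consumer share = 25/31

Pre-subsidy: 331 - 1.2p = -41 + 5p gives p* = 60, q* = 259.
With the rebate, buyers effectively pay pb = ps − 31, where ps is the price sellers receive.
Demand in terms of ps becomes qd = 331 − 1.2(ps − 31) = 368.2 - 1.2ps. Setting this equal to supply: 368.2 - 1.2ps = -41 + 5ps, so ps = 66.
Buyers pay pb = 66 − 31 = 35; q' = -41 + 5·66 = 289.
Buyers' price falls by p* − pb = 60 − 35 = 25; sellers' price rises by ps − p* = 66 − 60 = 6.
So consumers capture 25/31 = 25/31 of each unit of subsidy.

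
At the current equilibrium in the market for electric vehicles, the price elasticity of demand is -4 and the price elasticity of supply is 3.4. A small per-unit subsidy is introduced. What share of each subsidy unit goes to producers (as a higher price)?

Producer share = 20/37

For a small subsidy around the equilibrium, the benefit split depends on the relative slopes, which at a point are proportional to the elasticities.
Buyer share = εs/(εs + |εd|) = 3.4/(3.4 + 4) = 17/37; seller share = |εd|/(εs + |εd|) = 20/37.
So producers capture 20/37 of the subsidy.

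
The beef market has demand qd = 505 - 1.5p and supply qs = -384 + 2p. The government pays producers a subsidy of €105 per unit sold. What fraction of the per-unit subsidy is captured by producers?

Pre-subsidy: 505 - 1.5p = -384 + 2p gives p* = 254, q* = 124.
With the subsidy, sellers receive ps = pb + 105 for each unit, where pb is the price buyers pay.
Supply in terms of pb becomes qs = -384 + 2(pb + 105) = -174 + 2pb. Setting this equal to demand: 505 - 1.5pb = -174 + 2pb, so pb = 194.
Sellers receive ps = 194 + 105 = 299; q' = 505 − 1.5·194 = 214.
Buyers' price falls by p* − pb = 254 − 194 = 60; sellers' price rises by ps − p* = 299 − 254 = 45.
So producers capture 45/105 = 3/7 of each unit of subsidy.

Producer share = 3/7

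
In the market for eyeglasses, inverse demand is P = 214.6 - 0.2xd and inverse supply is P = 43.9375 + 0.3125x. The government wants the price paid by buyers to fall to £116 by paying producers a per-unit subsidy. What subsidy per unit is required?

Required subsidy s = £82 per unit

At a buyer price of 116, quantity demanded is 1073 − 5·116 = 493.
Sellers supply 493 only when they receive Ps = 43.9375 + 0.3125·493 = 198.
s = Ps − Pb = 198 − 116 = 82.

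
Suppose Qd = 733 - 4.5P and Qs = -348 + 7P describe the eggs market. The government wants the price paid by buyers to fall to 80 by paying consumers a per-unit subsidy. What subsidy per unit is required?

Required subsidy s = 23 per unit

At a buyer price of 80, quantity demanded is 733 − 4.5·80 = 373.
Sellers supply 373 only when they receive Ps with -348 + 7·Ps = 373, i.e. Ps = 103.
s = Ps − Pb = 103 − 80 = 23.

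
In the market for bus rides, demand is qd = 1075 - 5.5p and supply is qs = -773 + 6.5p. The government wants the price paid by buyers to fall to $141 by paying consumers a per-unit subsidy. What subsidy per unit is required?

At a buyer price of 141, quantity demanded is 1075 − 5.5·141 = 299.5.
Sellers supply 299.5 only when they receive ps with -773 + 6.5·ps = 299.5, i.e. ps = 165.
s = ps − pb = 165 − 141 = 24.

Required subsidy s = $24 per unit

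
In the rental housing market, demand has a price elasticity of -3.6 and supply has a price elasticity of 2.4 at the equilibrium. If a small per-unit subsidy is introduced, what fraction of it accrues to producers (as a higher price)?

Producer share = 0.6

For a small subsidy around the equilibrium, the benefit split depends on the relative slopes, which at a point are proportional to the elasticities.
Buyer share = εs/(εs + |εd|) = 2.4/(2.4 + 3.6) = 0.4; seller share = |εd|/(εs + |εd|) = 0.6.
So producers capture 0.6 of the subsidy.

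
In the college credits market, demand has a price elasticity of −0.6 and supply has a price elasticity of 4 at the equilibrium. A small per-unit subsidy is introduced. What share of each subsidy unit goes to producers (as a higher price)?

For a small subsidy around the equilibrium, the benefit split depends on the relative slopes, which at a point are proportional to the elasticities.
Buyer share = εs/(εs + |εd|) = 4/(4 + 0.6) = 20/23; seller share = |εd|/(εs + |εd|) = 3/23.
So producers capture 3/23 of the subsidy.

Producer share = 3/23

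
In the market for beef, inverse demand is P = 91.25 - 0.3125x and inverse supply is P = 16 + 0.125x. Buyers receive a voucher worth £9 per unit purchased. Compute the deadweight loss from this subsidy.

Pre-subsidy: 91.25 - 0.3125x = 16 + 0.125x gives x* = 172 and P* = 37.5.
With the rebate, buyers effectively pay Pb = Ps − 9, where Ps is the price sellers receive.
On the curves, Pb = 91.25 - 0.3125x and Ps = 16 + 0.125x; the wedge Ps − Pb = 9 gives 16 + 0.125x − (91.25 - 0.3125x) = 9, so x' = 1348/7.
Then Pb = 91.25 − 0.3125·(1348/7) = 435/14 and Ps = 16 + 0.125·(1348/7) = 561/14.
The subsidy expands output by 1348/7 − 172 = 144/7 past the efficient level; on those units the gap between marginal cost and willingness to pay runs from 0 up to 9.
DWL = ½ × 9 × 144/7 = 648/7.

Deadweight loss = 648/7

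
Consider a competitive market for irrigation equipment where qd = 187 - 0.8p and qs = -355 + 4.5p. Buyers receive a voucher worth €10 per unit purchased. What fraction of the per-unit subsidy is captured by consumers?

Consumer share = 45/53

Pre-subsidy: 187 - 0.8p = -355 + 4.5p gives p* = 5420/53, q* = 5575/53.
With the rebate, buyers effectively pay pb = ps − 10, where ps is the price sellers receive.
Demand in terms of ps becomes qd = 187 − 0.8(ps − 10) = 195 - 0.8ps. Setting this equal to supply: 195 - 0.8ps = -355 + 4.5ps, so ps = 5500/53.
Buyers pay pb = 5500/53 − 10 = 4970/53; q' = -355 + 4.5·(5500/53) = 5935/53.
Buyers' price falls by p* − pb = 5420/53 − 4970/53 = 450/53; sellers' price rises by ps − p* = 5500/53 − 5420/53 = 80/53.
So consumers capture (450/53)/10 = 45/53 of each unit of subsidy.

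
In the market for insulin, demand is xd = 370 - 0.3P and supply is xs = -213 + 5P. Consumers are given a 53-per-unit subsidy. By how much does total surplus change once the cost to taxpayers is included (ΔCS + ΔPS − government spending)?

Pre-subsidy: 370 - 0.3P = -213 + 5P gives P* = 110, x* = 337.
With the rebate, buyers effectively pay Pb = Ps − 53, where Ps is the price sellers receive.
Demand in terms of Ps becomes xd = 370 − 0.3(Ps − 53) = 385.9 - 0.3Ps. Setting this equal to supply: 385.9 - 0.3Ps = -213 + 5Ps, so Ps = 113.
Buyers pay Pb = 113 − 53 = 60; x' = -213 + 5·113 = 352.
ΔCS = ½(337 + 352)(110 − 60) = 17225; ΔPS = ½(337 + 352)(113 − 110) = 1033.5.
Government spending = 53 × 352 = 18656.
Net change = 17225 + 1033.5 − 18656 = -397.5. The loss equals the DWL triangle ½·53·15.

Net change in total surplus = -397.5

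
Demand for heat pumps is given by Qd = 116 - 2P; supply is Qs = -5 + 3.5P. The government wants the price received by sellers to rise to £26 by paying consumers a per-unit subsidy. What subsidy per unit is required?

At a seller price of 26, quantity supplied is -5 + 3.5·26 = 86.
Buyers absorb 86 only when they pay Pb with 116 − 2·Pb = 86, i.e. Pb = 15.
s = Ps − Pb = 26 − 15 = 11.

Required subsidy s = £11 per unit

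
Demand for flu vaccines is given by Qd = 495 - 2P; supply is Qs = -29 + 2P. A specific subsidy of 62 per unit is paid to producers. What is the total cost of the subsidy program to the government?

Pre-subsidy: 495 - 2P = -29 + 2P gives P* = 131, Q* = 233.
With the subsidy, sellers receive Ps = Pb + 62 for each unit, where Pb is the price buyers pay.
Supply in terms of Pb becomes Qs = -29 + 2(Pb + 62) = 95 + 2Pb. Setting this equal to demand: 495 - 2Pb = 95 + 2Pb, so Pb = 100.
Sellers receive Ps = 100 + 62 = 162; Q' = 495 − 2·100 = 295.
Government outlay = subsidy × quantity = 62 × 295 = 18290.

Government cost = 18290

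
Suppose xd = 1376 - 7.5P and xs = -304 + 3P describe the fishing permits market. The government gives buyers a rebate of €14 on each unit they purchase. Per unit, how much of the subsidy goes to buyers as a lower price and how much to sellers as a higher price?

Pre-subsidy: 1376 - 7.5P = -304 + 3P gives P* = 160, x* = 176.
With the rebate, buyers effectively pay Pb = Ps − 14, where Ps is the price sellers receive.
Demand in terms of Ps becomes xd = 1376 − 7.5(Ps − 14) = 1481 - 7.5Ps. Setting this equal to supply: 1481 - 7.5Ps = -304 + 3Ps, so Ps = 170.
Buyers pay Pb = 170 − 14 = 156; x' = -304 + 3·170 = 206.
Buyers' price falls by P* − Pb = 160 − 156 = 4; sellers' price rises by Ps − P* = 170 − 160 = 10.

Buyers gain €4 per unit; sellers gain €10 per unit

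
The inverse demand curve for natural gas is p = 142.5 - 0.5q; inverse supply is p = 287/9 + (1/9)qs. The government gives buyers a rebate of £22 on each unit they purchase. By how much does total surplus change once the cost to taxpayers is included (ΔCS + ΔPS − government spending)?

Pre-subsidy: 142.5 - 0.5q = 287/9 + (1/9)q gives q* = 181 and p* = 52.
With the rebate, buyers effectively pay pb = ps − 22, where ps is the price sellers receive.
On the curves, pb = 142.5 - 0.5q and ps = 287/9 + (1/9)q; the wedge ps − pb = 22 gives 287/9 + (1/9)q − (142.5 - 0.5q) = 22, so q' = 217.
Then pb = 142.5 − 0.5·217 = 34 and ps = 287/9 + (1/9)·217 = 56.
ΔCS = ½(181 + 217)(52 − 34) = 3582; ΔPS = ½(181 + 217)(56 − 52) = 796.
Government spending = 22 × 217 = 4774.
Net change = 3582 + 796 − 4774 = -396. The loss equals the DWL triangle ½·22·36.

Net change in total surplus = -£396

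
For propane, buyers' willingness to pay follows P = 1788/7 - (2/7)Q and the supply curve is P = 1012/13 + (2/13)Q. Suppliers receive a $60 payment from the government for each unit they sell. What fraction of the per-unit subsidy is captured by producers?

Pre-subsidy: 1788/7 - (2/7)Q = 1012/13 + (2/13)Q gives Q* = 404 and P* = 140.
With the subsidy, sellers receive Ps = Pb + 60 for each unit, where Pb is the price buyers pay.
On the curves, Pb = 1788/7 - (2/7)Q and Ps = 1012/13 + (2/13)Q; the wedge Ps − Pb = 60 gives 1012/13 + (2/13)Q − (1788/7 - (2/7)Q) = 60, so Q' = 540.5.
Then Pb = 1788/7 − (2/7)·540.5 = 101 and Ps = 1012/13 + (2/13)·540.5 = 161.
Buyers' price falls by P* − Pb = 140 − 101 = 39; sellers' price rises by Ps − P* = 161 − 140 = 21.
So producers capture 21/60 = 0.35 of each unit of subsidy.

Producer share = 0.35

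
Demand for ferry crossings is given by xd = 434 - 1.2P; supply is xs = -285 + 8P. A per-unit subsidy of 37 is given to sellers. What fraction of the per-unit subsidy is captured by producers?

Pre-subsidy: 434 - 1.2P = -285 + 8P gives P* = 3595/46, x* = 7825/23.
With the subsidy, sellers receive Ps = Pb + 37 for each unit, where Pb is the price buyers pay.
Supply in terms of Pb becomes xs = -285 + 8(Pb + 37) = 11 + 8Pb. Setting this equal to demand: 434 - 1.2Pb = 11 + 8Pb, so Pb = 2115/46.
Sellers receive Ps = 2115/46 + 37 = 3817/46; x' = 434 − 1.2·(2115/46) = 8713/23.
Buyers' price falls by P* − Pb = 3595/46 − 2115/46 = 740/23; sellers' price rises by Ps − P* = 3817/46 − 3595/46 = 111/23.
So producers capture (111/23)/37 = 3/23 of each unit of subsidy.

Producer share = 3/23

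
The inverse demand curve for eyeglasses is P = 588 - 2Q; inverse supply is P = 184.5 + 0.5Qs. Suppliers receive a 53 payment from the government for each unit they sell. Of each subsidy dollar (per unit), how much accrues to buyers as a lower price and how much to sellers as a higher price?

Buyers gain 42.4 per unit; sellers gain 10.6 per unit

Pre-subsidy: 588 - 2Q = 184.5 + 0.5Q gives Q* = 161.4 and P* = 265.2.
With the subsidy, sellers receive Ps = Pb + 53 for each unit, where Pb is the price buyers pay.
On the curves, Pb = 588 - 2Q and Ps = 184.5 + 0.5Q; the wedge Ps − Pb = 53 gives 184.5 + 0.5Q − (588 - 2Q) = 53, so Q' = 182.6.
Then Pb = 588 − 2·182.6 = 222.8 and Ps = 184.5 + 0.5·182.6 = 275.8.
Buyers' price falls by P* − Pb = 265.2 − 222.8 = 42.4; sellers' price rises by Ps − P* = 275.8 − 265.2 = 10.6.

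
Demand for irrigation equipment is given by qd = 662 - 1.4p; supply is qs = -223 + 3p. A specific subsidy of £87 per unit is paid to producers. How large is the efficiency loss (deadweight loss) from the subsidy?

Pre-subsidy: 662 - 1.4p = -223 + 3p gives p* = 4425/22, q* = 8369/22.
With the subsidy, sellers receive ps = pb + 87 for each unit, where pb is the price buyers pay.
Supply in terms of pb becomes qs = -223 + 3(pb + 87) = 38 + 3pb. Setting this equal to demand: 662 - 1.4pb = 38 + 3pb, so pb = 1560/11.
Sellers receive ps = 1560/11 + 87 = 2517/11; q' = 662 − 1.4·(1560/11) = 5098/11.
The subsidy expands output by 5098/11 − 8369/22 = 1827/22 past the efficient level; on those units the gap between marginal cost and willingness to pay runs from 0 up to 87.
DWL = ½ × 87 × 1827/22 = 158949/44.

Deadweight loss = 158949/44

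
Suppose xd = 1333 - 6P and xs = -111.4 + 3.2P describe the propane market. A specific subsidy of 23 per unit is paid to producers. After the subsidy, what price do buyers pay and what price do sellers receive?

Pre-subsidy: 1333 - 6P = -111.4 + 3.2P gives P* = 157, x* = 391.
With the subsidy, sellers receive Ps = Pb + 23 for each unit, where Pb is the price buyers pay.
Supply in terms of Pb becomes xs = -111.4 + 3.2(Pb + 23) = -37.8 + 3.2Pb. Setting this equal to demand: 1333 - 6Pb = -37.8 + 3.2Pb, so Pb = 149.
Sellers receive Ps = 149 + 23 = 172; x' = 1333 − 6·149 = 439.

Buyers pay 149; sellers receive 172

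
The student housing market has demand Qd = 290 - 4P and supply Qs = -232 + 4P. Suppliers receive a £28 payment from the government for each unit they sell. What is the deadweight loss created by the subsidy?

Pre-subsidy: 290 - 4P = -232 + 4P gives P* = 65.25, Q* = 29.
With the subsidy, sellers receive Ps = Pb + 28 for each unit, where Pb is the price buyers pay.
Supply in terms of Pb becomes Qs = -232 + 4(Pb + 28) = -120 + 4Pb. Setting this equal to demand: 290 - 4Pb = -120 + 4Pb, so Pb = 51.25.
Sellers receive Ps = 51.25 + 28 = 79.25; Q' = 290 − 4·51.25 = 85.
The subsidy expands output by 85 − 29 = 56 past the efficient level; on those units the gap between marginal cost and willingness to pay runs from 0 up to 28.
DWL = ½ × 28 × 56 = 784.

Deadweight loss = £784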